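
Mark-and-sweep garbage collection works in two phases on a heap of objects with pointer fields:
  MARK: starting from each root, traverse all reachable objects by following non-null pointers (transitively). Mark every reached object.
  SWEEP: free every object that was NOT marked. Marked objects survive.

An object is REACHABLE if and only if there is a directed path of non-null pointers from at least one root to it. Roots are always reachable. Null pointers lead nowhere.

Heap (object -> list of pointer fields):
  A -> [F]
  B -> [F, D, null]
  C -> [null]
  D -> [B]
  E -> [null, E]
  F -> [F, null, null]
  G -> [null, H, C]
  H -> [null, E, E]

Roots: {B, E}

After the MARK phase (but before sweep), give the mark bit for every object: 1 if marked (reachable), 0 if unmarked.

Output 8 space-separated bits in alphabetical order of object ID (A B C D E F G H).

Roots: B E
Mark B: refs=F D null, marked=B
Mark E: refs=null E, marked=B E
Mark F: refs=F null null, marked=B E F
Mark D: refs=B, marked=B D E F
Unmarked (collected): A C G H

Answer: 0 1 0 1 1 1 0 0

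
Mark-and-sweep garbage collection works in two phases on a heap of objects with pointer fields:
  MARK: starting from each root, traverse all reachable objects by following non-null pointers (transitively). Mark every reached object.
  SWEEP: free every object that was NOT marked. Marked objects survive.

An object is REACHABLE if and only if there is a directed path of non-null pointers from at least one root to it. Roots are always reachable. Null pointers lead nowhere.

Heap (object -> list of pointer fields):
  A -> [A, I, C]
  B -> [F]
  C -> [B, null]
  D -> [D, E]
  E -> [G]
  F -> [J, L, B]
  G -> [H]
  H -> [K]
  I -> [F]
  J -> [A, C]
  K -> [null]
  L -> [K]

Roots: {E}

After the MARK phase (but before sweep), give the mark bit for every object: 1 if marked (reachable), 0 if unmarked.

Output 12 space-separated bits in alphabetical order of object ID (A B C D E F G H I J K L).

Roots: E
Mark E: refs=G, marked=E
Mark G: refs=H, marked=E G
Mark H: refs=K, marked=E G H
Mark K: refs=null, marked=E G H K
Unmarked (collected): A B C D F I J L

Answer: 0 0 0 0 1 0 1 1 0 0 1 0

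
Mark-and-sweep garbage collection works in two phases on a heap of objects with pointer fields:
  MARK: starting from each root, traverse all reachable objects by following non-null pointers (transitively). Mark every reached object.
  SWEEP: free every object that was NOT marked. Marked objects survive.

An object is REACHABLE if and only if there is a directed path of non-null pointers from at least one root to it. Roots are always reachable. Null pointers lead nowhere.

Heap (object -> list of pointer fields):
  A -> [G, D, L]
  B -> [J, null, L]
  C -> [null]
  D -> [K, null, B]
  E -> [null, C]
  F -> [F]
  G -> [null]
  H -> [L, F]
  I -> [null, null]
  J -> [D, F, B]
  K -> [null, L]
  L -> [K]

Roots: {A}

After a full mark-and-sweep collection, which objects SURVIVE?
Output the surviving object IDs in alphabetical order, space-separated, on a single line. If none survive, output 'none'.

Roots: A
Mark A: refs=G D L, marked=A
Mark G: refs=null, marked=A G
Mark D: refs=K null B, marked=A D G
Mark L: refs=K, marked=A D G L
Mark K: refs=null L, marked=A D G K L
Mark B: refs=J null L, marked=A B D G K L
Mark J: refs=D F B, marked=A B D G J K L
Mark F: refs=F, marked=A B D F G J K L
Unmarked (collected): C E H I

Answer: A B D F G J K L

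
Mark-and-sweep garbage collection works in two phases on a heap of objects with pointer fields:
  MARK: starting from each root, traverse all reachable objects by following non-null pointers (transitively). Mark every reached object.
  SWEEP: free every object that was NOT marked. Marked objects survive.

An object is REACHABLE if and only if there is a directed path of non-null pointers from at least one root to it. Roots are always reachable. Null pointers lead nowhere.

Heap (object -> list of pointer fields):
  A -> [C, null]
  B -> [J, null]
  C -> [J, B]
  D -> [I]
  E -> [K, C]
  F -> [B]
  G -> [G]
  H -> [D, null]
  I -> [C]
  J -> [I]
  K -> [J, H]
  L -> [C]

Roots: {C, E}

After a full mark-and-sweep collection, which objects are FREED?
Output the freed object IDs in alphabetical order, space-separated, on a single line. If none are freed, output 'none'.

Answer: A F G L

Derivation:
Roots: C E
Mark C: refs=J B, marked=C
Mark E: refs=K C, marked=C E
Mark J: refs=I, marked=C E J
Mark B: refs=J null, marked=B C E J
Mark K: refs=J H, marked=B C E J K
Mark I: refs=C, marked=B C E I J K
Mark H: refs=D null, marked=B C E H I J K
Mark D: refs=I, marked=B C D E H I J K
Unmarked (collected): A F G L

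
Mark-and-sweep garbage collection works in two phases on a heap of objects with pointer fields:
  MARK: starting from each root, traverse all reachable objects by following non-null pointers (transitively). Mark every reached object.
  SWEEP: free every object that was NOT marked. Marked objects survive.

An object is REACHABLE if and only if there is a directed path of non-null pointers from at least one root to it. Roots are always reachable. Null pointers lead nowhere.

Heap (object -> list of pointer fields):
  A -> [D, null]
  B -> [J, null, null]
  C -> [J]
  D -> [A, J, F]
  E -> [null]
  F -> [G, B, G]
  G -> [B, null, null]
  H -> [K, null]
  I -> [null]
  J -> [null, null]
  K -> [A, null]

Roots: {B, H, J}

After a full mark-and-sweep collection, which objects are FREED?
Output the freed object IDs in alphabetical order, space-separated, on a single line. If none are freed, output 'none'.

Answer: C E I

Derivation:
Roots: B H J
Mark B: refs=J null null, marked=B
Mark H: refs=K null, marked=B H
Mark J: refs=null null, marked=B H J
Mark K: refs=A null, marked=B H J K
Mark A: refs=D null, marked=A B H J K
Mark D: refs=A J F, marked=A B D H J K
Mark F: refs=G B G, marked=A B D F H J K
Mark G: refs=B null null, marked=A B D F G H J K
Unmarked (collected): C E I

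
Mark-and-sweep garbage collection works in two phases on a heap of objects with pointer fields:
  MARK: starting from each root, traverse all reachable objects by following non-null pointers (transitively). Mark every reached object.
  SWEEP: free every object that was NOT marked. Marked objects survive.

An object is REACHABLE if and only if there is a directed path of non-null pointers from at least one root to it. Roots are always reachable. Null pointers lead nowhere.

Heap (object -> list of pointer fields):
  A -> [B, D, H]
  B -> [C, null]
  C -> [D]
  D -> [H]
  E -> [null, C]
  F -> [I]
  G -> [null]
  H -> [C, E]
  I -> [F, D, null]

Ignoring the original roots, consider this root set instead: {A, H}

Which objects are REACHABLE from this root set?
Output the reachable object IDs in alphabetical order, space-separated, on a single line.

Answer: A B C D E H

Derivation:
Roots: A H
Mark A: refs=B D H, marked=A
Mark H: refs=C E, marked=A H
Mark B: refs=C null, marked=A B H
Mark D: refs=H, marked=A B D H
Mark C: refs=D, marked=A B C D H
Mark E: refs=null C, marked=A B C D E H
Unmarked (collected): F G I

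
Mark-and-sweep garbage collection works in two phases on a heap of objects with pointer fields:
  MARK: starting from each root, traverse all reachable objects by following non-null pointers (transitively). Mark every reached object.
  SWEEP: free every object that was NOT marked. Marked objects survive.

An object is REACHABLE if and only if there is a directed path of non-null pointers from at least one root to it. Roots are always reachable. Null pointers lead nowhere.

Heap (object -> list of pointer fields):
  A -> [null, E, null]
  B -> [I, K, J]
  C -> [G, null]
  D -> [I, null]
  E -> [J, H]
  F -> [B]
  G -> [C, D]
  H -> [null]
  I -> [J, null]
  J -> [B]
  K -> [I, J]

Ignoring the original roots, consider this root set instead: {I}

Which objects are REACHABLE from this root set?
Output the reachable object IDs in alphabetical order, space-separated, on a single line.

Answer: B I J K

Derivation:
Roots: I
Mark I: refs=J null, marked=I
Mark J: refs=B, marked=I J
Mark B: refs=I K J, marked=B I J
Mark K: refs=I J, marked=B I J K
Unmarked (collected): A C D E F G H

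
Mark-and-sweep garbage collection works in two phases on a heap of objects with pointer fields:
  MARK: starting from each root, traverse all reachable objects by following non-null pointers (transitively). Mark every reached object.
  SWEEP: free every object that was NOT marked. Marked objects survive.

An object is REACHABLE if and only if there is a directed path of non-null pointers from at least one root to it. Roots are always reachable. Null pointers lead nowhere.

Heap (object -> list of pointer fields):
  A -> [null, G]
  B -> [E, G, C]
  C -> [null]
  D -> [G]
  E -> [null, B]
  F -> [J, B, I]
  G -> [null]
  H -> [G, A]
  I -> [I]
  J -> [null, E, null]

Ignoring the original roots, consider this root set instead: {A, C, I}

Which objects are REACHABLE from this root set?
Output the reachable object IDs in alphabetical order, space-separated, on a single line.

Roots: A C I
Mark A: refs=null G, marked=A
Mark C: refs=null, marked=A C
Mark I: refs=I, marked=A C I
Mark G: refs=null, marked=A C G I
Unmarked (collected): B D E F H J

Answer: A C G I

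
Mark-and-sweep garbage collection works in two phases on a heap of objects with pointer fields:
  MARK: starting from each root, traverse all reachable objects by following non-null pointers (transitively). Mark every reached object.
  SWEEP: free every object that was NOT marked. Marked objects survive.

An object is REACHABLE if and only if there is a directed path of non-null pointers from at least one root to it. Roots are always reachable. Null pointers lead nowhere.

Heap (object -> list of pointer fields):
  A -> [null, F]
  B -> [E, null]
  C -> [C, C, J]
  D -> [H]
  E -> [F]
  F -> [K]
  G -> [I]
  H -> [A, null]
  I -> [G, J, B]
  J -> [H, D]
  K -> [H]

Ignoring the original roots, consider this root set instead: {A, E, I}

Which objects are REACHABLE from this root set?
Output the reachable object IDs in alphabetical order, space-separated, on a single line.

Answer: A B D E F G H I J K

Derivation:
Roots: A E I
Mark A: refs=null F, marked=A
Mark E: refs=F, marked=A E
Mark I: refs=G J B, marked=A E I
Mark F: refs=K, marked=A E F I
Mark G: refs=I, marked=A E F G I
Mark J: refs=H D, marked=A E F G I J
Mark B: refs=E null, marked=A B E F G I J
Mark K: refs=H, marked=A B E F G I J K
Mark H: refs=A null, marked=A B E F G H I J K
Mark D: refs=H, marked=A B D E F G H I J K
Unmarked (collected): C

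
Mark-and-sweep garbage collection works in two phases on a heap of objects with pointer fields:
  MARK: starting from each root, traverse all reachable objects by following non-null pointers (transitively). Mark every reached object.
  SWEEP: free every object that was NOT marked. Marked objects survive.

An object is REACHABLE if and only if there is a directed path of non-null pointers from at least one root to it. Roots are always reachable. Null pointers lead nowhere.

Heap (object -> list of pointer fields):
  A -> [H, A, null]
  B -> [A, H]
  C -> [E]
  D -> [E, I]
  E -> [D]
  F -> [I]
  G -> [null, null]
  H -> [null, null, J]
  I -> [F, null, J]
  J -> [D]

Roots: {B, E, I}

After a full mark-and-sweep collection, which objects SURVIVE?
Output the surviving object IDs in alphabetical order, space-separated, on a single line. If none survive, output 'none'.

Roots: B E I
Mark B: refs=A H, marked=B
Mark E: refs=D, marked=B E
Mark I: refs=F null J, marked=B E I
Mark A: refs=H A null, marked=A B E I
Mark H: refs=null null J, marked=A B E H I
Mark D: refs=E I, marked=A B D E H I
Mark F: refs=I, marked=A B D E F H I
Mark J: refs=D, marked=A B D E F H I J
Unmarked (collected): C G

Answer: A B D E F H I J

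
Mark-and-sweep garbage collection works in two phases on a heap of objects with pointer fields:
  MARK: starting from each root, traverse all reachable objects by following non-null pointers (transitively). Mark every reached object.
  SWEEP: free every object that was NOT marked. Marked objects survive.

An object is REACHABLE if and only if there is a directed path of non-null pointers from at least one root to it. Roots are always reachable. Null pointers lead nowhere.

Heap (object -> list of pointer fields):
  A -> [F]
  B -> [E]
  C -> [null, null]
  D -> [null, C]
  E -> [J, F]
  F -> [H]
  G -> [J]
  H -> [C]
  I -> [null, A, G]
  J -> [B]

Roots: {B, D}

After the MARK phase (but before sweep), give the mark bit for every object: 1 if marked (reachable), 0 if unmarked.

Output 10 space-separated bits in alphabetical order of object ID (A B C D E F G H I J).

Answer: 0 1 1 1 1 1 0 1 0 1

Derivation:
Roots: B D
Mark B: refs=E, marked=B
Mark D: refs=null C, marked=B D
Mark E: refs=J F, marked=B D E
Mark C: refs=null null, marked=B C D E
Mark J: refs=B, marked=B C D E J
Mark F: refs=H, marked=B C D E F J
Mark H: refs=C, marked=B C D E F H J
Unmarked (collected): A G I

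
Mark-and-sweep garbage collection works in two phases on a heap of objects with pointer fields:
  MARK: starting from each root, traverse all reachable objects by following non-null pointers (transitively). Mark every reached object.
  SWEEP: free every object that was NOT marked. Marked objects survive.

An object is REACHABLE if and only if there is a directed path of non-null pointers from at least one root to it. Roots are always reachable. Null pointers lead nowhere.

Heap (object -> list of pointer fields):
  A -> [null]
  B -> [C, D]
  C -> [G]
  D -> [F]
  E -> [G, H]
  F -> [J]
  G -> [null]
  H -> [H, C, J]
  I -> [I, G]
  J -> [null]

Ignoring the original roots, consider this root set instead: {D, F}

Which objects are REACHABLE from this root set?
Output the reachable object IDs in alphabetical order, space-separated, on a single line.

Answer: D F J

Derivation:
Roots: D F
Mark D: refs=F, marked=D
Mark F: refs=J, marked=D F
Mark J: refs=null, marked=D F J
Unmarked (collected): A B C E G H I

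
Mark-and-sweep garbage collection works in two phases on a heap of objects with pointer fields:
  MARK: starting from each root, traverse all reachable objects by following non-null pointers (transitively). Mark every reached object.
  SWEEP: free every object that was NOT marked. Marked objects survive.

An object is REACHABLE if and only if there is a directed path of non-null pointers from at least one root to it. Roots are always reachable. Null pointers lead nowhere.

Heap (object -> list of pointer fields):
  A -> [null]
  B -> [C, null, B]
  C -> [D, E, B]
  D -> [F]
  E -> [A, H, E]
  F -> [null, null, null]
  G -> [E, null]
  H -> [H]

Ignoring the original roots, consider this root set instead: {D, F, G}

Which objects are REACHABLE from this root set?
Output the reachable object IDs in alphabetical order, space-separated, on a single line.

Roots: D F G
Mark D: refs=F, marked=D
Mark F: refs=null null null, marked=D F
Mark G: refs=E null, marked=D F G
Mark E: refs=A H E, marked=D E F G
Mark A: refs=null, marked=A D E F G
Mark H: refs=H, marked=A D E F G H
Unmarked (collected): B C

Answer: A D E F G H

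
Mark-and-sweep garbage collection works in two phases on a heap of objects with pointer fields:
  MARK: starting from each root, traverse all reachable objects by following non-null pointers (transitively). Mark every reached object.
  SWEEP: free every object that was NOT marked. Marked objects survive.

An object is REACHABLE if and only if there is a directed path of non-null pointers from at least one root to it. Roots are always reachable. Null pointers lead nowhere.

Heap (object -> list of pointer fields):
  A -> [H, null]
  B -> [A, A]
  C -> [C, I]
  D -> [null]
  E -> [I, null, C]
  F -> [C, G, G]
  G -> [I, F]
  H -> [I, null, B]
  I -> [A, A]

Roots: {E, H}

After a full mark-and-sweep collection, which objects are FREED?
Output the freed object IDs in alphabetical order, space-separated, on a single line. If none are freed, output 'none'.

Answer: D F G

Derivation:
Roots: E H
Mark E: refs=I null C, marked=E
Mark H: refs=I null B, marked=E H
Mark I: refs=A A, marked=E H I
Mark C: refs=C I, marked=C E H I
Mark B: refs=A A, marked=B C E H I
Mark A: refs=H null, marked=A B C E H I
Unmarked (collected): D F G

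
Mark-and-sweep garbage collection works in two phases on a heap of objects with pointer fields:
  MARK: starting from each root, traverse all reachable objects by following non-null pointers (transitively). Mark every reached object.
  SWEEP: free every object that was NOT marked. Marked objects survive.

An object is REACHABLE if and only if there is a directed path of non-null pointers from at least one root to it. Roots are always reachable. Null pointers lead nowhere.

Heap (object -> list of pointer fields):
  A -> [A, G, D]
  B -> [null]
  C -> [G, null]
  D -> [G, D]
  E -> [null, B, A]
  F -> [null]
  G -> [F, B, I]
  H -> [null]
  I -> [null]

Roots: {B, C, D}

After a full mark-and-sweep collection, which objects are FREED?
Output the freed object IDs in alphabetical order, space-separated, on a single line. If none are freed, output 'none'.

Answer: A E H

Derivation:
Roots: B C D
Mark B: refs=null, marked=B
Mark C: refs=G null, marked=B C
Mark D: refs=G D, marked=B C D
Mark G: refs=F B I, marked=B C D G
Mark F: refs=null, marked=B C D F G
Mark I: refs=null, marked=B C D F G I
Unmarked (collected): A E H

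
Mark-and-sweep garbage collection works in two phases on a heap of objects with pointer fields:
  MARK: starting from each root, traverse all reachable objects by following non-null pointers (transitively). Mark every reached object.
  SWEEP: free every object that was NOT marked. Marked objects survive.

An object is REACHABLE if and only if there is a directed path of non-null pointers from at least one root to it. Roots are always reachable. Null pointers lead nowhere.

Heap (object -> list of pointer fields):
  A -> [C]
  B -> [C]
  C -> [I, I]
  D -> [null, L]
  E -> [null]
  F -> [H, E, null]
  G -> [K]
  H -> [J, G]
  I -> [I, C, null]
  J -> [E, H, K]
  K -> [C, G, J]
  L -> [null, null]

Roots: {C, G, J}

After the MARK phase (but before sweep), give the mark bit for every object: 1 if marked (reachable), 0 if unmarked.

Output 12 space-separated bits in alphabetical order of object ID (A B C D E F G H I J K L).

Roots: C G J
Mark C: refs=I I, marked=C
Mark G: refs=K, marked=C G
Mark J: refs=E H K, marked=C G J
Mark I: refs=I C null, marked=C G I J
Mark K: refs=C G J, marked=C G I J K
Mark E: refs=null, marked=C E G I J K
Mark H: refs=J G, marked=C E G H I J K
Unmarked (collected): A B D F L

Answer: 0 0 1 0 1 0 1 1 1 1 1 0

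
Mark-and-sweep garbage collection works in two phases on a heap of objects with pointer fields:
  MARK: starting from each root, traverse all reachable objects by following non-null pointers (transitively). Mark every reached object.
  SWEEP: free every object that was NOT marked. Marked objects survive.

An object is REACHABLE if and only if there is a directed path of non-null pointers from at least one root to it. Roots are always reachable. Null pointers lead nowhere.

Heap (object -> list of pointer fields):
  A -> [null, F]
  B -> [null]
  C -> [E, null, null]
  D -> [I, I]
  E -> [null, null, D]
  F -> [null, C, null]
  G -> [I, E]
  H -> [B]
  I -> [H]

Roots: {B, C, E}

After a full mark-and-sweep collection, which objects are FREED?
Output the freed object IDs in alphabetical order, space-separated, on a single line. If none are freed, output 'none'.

Answer: A F G

Derivation:
Roots: B C E
Mark B: refs=null, marked=B
Mark C: refs=E null null, marked=B C
Mark E: refs=null null D, marked=B C E
Mark D: refs=I I, marked=B C D E
Mark I: refs=H, marked=B C D E I
Mark H: refs=B, marked=B C D E H I
Unmarked (collected): A F G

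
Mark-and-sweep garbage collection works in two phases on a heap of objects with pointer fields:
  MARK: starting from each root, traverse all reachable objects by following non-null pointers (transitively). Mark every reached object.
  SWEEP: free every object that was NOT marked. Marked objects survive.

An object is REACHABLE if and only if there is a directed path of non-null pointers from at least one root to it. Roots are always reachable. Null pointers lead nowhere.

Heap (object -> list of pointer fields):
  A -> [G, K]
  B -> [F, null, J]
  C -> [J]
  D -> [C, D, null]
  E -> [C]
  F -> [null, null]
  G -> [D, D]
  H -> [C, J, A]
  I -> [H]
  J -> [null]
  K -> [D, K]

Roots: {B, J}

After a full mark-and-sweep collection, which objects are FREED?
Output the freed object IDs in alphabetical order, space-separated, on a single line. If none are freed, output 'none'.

Roots: B J
Mark B: refs=F null J, marked=B
Mark J: refs=null, marked=B J
Mark F: refs=null null, marked=B F J
Unmarked (collected): A C D E G H I K

Answer: A C D E G H I K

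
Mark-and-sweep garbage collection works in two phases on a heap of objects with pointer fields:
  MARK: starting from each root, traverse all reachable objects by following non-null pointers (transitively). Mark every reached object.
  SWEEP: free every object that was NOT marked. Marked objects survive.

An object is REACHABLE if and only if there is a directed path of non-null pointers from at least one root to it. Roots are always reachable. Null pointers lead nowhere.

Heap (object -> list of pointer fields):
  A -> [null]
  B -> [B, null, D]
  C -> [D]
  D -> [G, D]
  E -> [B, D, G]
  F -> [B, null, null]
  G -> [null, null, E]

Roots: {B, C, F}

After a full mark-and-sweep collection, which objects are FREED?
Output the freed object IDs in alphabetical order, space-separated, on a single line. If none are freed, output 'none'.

Roots: B C F
Mark B: refs=B null D, marked=B
Mark C: refs=D, marked=B C
Mark F: refs=B null null, marked=B C F
Mark D: refs=G D, marked=B C D F
Mark G: refs=null null E, marked=B C D F G
Mark E: refs=B D G, marked=B C D E F G
Unmarked (collected): A

Answer: A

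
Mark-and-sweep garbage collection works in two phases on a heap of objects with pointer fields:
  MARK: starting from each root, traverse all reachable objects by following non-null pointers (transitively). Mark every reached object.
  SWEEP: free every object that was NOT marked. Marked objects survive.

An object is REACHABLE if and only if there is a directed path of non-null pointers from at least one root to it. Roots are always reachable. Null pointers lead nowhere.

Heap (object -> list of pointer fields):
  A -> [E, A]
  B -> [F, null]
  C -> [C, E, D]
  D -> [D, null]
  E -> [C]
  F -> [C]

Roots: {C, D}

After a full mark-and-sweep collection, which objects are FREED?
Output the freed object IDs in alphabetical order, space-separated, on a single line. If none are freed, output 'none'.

Answer: A B F

Derivation:
Roots: C D
Mark C: refs=C E D, marked=C
Mark D: refs=D null, marked=C D
Mark E: refs=C, marked=C D E
Unmarked (collected): A B F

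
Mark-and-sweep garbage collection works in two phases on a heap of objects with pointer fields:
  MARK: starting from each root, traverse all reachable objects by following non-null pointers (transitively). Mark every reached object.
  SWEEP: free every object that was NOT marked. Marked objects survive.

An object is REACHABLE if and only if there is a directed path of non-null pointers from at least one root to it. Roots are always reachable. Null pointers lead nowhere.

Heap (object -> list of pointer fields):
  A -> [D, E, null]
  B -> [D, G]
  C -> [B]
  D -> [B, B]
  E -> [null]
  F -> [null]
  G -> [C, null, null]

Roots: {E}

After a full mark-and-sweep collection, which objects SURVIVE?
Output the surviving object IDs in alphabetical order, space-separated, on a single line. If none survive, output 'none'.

Answer: E

Derivation:
Roots: E
Mark E: refs=null, marked=E
Unmarked (collected): A B C D F G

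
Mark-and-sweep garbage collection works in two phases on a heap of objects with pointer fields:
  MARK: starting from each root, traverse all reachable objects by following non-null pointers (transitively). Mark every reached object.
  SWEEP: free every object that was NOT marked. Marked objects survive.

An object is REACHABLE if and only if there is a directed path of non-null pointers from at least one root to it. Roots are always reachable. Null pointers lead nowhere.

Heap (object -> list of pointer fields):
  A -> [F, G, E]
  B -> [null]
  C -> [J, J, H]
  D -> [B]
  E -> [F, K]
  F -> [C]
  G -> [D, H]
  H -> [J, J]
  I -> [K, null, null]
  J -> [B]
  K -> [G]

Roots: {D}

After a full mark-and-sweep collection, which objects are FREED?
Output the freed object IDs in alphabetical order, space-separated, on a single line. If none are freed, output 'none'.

Answer: A C E F G H I J K

Derivation:
Roots: D
Mark D: refs=B, marked=D
Mark B: refs=null, marked=B D
Unmarked (collected): A C E F G H I J K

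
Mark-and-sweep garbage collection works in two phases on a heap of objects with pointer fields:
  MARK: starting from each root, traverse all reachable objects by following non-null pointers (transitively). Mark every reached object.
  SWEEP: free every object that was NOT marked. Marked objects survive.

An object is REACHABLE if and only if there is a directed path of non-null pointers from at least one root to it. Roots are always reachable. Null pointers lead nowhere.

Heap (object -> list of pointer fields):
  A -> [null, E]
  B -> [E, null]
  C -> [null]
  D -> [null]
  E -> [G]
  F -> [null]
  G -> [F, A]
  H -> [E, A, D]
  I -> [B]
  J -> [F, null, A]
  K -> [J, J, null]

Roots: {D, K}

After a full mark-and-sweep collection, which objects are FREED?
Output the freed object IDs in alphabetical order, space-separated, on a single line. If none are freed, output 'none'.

Answer: B C H I

Derivation:
Roots: D K
Mark D: refs=null, marked=D
Mark K: refs=J J null, marked=D K
Mark J: refs=F null A, marked=D J K
Mark F: refs=null, marked=D F J K
Mark A: refs=null E, marked=A D F J K
Mark E: refs=G, marked=A D E F J K
Mark G: refs=F A, marked=A D E F G J K
Unmarked (collected): B C H I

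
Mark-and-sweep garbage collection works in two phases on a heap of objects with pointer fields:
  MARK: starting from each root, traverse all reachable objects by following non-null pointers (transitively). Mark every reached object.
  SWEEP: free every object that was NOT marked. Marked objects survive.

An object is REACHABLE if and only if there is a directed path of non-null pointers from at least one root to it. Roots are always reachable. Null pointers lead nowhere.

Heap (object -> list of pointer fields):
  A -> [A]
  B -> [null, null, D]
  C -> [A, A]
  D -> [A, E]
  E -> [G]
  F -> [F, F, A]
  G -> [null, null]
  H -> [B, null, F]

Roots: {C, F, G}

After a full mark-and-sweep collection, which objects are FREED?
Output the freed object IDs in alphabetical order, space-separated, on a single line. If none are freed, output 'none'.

Roots: C F G
Mark C: refs=A A, marked=C
Mark F: refs=F F A, marked=C F
Mark G: refs=null null, marked=C F G
Mark A: refs=A, marked=A C F G
Unmarked (collected): B D E H

Answer: B D E H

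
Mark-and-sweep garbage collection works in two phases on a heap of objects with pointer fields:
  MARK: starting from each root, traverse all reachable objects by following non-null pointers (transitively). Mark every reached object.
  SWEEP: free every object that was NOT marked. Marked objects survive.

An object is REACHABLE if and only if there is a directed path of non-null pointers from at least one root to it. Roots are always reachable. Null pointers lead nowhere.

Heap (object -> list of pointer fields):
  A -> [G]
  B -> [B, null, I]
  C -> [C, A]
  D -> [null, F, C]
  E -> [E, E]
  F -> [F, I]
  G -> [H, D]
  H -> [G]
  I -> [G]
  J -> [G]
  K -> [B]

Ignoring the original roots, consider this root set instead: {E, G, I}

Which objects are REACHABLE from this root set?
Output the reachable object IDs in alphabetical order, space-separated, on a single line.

Roots: E G I
Mark E: refs=E E, marked=E
Mark G: refs=H D, marked=E G
Mark I: refs=G, marked=E G I
Mark H: refs=G, marked=E G H I
Mark D: refs=null F C, marked=D E G H I
Mark F: refs=F I, marked=D E F G H I
Mark C: refs=C A, marked=C D E F G H I
Mark A: refs=G, marked=A C D E F G H I
Unmarked (collected): B J K

Answer: A C D E F G H I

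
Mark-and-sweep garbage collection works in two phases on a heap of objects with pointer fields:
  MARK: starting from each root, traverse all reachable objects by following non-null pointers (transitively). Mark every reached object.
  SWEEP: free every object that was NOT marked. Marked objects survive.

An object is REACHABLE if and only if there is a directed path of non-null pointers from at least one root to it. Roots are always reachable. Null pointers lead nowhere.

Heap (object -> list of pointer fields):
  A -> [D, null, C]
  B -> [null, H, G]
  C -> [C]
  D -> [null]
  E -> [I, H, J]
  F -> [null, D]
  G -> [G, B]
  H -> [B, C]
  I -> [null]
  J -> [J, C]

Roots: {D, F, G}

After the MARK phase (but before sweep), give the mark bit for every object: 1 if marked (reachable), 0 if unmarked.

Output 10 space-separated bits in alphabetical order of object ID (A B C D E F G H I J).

Answer: 0 1 1 1 0 1 1 1 0 0

Derivation:
Roots: D F G
Mark D: refs=null, marked=D
Mark F: refs=null D, marked=D F
Mark G: refs=G B, marked=D F G
Mark B: refs=null H G, marked=B D F G
Mark H: refs=B C, marked=B D F G H
Mark C: refs=C, marked=B C D F G H
Unmarked (collected): A E I J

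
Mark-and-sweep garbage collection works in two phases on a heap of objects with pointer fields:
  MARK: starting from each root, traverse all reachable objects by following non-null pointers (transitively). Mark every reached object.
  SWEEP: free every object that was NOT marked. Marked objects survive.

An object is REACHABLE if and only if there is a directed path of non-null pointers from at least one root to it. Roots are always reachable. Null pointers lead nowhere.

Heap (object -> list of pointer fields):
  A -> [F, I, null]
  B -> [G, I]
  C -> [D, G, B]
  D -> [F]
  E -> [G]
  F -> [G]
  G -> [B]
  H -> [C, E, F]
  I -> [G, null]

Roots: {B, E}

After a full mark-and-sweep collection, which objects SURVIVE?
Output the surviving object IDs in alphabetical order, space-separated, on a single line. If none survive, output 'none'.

Roots: B E
Mark B: refs=G I, marked=B
Mark E: refs=G, marked=B E
Mark G: refs=B, marked=B E G
Mark I: refs=G null, marked=B E G I
Unmarked (collected): A C D F H

Answer: B E G I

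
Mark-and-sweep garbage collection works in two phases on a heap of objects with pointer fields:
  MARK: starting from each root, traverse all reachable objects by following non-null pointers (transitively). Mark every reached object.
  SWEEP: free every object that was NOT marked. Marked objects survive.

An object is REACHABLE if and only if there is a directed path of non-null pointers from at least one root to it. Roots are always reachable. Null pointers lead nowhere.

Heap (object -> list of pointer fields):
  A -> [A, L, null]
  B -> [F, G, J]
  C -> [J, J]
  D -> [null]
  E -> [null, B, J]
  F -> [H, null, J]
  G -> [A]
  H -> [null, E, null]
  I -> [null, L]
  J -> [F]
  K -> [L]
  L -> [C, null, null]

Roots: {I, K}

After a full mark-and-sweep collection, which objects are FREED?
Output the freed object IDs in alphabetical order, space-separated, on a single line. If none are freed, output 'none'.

Roots: I K
Mark I: refs=null L, marked=I
Mark K: refs=L, marked=I K
Mark L: refs=C null null, marked=I K L
Mark C: refs=J J, marked=C I K L
Mark J: refs=F, marked=C I J K L
Mark F: refs=H null J, marked=C F I J K L
Mark H: refs=null E null, marked=C F H I J K L
Mark E: refs=null B J, marked=C E F H I J K L
Mark B: refs=F G J, marked=B C E F H I J K L
Mark G: refs=A, marked=B C E F G H I J K L
Mark A: refs=A L null, marked=A B C E F G H I J K L
Unmarked (collected): D

Answer: D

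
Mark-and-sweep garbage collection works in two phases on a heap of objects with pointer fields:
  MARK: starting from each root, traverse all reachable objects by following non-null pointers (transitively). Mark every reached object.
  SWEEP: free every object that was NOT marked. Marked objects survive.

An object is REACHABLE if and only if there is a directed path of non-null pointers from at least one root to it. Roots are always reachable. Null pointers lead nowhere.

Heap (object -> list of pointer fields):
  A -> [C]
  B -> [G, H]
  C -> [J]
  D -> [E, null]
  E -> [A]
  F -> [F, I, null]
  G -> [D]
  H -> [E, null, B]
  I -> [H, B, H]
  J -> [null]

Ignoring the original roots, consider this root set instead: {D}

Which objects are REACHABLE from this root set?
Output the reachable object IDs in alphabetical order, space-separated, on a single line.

Answer: A C D E J

Derivation:
Roots: D
Mark D: refs=E null, marked=D
Mark E: refs=A, marked=D E
Mark A: refs=C, marked=A D E
Mark C: refs=J, marked=A C D E
Mark J: refs=null, marked=A C D E J
Unmarked (collected): B F G H I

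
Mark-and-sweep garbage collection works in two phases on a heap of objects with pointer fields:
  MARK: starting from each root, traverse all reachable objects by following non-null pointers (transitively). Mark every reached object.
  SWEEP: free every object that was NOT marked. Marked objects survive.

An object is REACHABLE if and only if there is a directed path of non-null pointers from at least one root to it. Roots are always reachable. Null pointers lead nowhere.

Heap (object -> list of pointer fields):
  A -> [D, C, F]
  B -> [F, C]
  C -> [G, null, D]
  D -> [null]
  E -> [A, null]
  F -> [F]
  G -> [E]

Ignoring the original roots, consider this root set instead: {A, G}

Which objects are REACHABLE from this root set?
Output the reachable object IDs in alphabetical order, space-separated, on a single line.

Answer: A C D E F G

Derivation:
Roots: A G
Mark A: refs=D C F, marked=A
Mark G: refs=E, marked=A G
Mark D: refs=null, marked=A D G
Mark C: refs=G null D, marked=A C D G
Mark F: refs=F, marked=A C D F G
Mark E: refs=A null, marked=A C D E F G
Unmarked (collected): B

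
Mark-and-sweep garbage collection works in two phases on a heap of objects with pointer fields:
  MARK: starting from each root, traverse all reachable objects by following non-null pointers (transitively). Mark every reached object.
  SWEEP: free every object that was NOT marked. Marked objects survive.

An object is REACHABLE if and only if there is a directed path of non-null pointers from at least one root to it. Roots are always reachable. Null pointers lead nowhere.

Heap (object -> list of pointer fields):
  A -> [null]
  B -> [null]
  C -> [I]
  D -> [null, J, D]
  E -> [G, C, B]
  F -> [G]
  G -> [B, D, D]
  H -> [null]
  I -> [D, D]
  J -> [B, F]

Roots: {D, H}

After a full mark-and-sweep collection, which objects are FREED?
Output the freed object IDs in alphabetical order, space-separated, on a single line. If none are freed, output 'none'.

Roots: D H
Mark D: refs=null J D, marked=D
Mark H: refs=null, marked=D H
Mark J: refs=B F, marked=D H J
Mark B: refs=null, marked=B D H J
Mark F: refs=G, marked=B D F H J
Mark G: refs=B D D, marked=B D F G H J
Unmarked (collected): A C E I

Answer: A C E I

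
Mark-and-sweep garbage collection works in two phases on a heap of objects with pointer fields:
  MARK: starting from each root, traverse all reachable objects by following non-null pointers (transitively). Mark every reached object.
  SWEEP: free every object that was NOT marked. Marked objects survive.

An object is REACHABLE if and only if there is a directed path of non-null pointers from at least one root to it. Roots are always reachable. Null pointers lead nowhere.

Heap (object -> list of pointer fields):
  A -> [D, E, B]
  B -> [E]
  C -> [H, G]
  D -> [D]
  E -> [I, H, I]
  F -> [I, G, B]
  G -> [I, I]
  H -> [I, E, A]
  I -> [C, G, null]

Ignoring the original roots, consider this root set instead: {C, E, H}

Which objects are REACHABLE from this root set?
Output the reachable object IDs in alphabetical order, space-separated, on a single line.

Answer: A B C D E G H I

Derivation:
Roots: C E H
Mark C: refs=H G, marked=C
Mark E: refs=I H I, marked=C E
Mark H: refs=I E A, marked=C E H
Mark G: refs=I I, marked=C E G H
Mark I: refs=C G null, marked=C E G H I
Mark A: refs=D E B, marked=A C E G H I
Mark D: refs=D, marked=A C D E G H I
Mark B: refs=E, marked=A B C D E G H I
Unmarked (collected): F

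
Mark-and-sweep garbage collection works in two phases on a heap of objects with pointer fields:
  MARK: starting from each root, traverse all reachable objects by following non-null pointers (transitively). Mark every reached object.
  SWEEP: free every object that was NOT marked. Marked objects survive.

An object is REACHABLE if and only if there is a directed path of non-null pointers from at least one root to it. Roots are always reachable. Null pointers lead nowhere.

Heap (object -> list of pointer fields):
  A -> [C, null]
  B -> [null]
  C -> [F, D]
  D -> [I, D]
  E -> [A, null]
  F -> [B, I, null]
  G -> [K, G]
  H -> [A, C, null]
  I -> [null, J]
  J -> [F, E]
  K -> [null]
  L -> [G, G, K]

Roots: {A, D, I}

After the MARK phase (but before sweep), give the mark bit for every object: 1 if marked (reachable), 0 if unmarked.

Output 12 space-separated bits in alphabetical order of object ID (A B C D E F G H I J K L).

Roots: A D I
Mark A: refs=C null, marked=A
Mark D: refs=I D, marked=A D
Mark I: refs=null J, marked=A D I
Mark C: refs=F D, marked=A C D I
Mark J: refs=F E, marked=A C D I J
Mark F: refs=B I null, marked=A C D F I J
Mark E: refs=A null, marked=A C D E F I J
Mark B: refs=null, marked=A B C D E F I J
Unmarked (collected): G H K L

Answer: 1 1 1 1 1 1 0 0 1 1 0 0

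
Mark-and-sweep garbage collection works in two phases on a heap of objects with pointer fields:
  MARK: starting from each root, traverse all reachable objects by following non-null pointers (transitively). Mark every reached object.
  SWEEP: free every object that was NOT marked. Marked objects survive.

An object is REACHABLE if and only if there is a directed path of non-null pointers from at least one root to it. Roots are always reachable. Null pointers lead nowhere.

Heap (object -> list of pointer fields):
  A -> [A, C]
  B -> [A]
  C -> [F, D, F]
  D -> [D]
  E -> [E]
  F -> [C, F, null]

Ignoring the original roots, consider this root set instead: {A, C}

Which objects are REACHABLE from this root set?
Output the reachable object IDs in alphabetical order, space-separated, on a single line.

Answer: A C D F

Derivation:
Roots: A C
Mark A: refs=A C, marked=A
Mark C: refs=F D F, marked=A C
Mark F: refs=C F null, marked=A C F
Mark D: refs=D, marked=A C D F
Unmarked (collected): B E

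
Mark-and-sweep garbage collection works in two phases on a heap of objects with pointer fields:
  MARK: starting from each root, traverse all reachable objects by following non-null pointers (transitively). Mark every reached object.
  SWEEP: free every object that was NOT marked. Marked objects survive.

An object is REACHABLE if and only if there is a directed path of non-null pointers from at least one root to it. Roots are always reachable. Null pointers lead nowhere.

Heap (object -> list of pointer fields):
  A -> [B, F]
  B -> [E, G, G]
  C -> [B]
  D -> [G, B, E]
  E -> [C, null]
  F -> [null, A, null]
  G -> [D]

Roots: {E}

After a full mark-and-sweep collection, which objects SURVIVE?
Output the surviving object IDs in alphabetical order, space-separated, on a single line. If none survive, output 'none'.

Answer: B C D E G

Derivation:
Roots: E
Mark E: refs=C null, marked=E
Mark C: refs=B, marked=C E
Mark B: refs=E G G, marked=B C E
Mark G: refs=D, marked=B C E G
Mark D: refs=G B E, marked=B C D E G
Unmarked (collected): A F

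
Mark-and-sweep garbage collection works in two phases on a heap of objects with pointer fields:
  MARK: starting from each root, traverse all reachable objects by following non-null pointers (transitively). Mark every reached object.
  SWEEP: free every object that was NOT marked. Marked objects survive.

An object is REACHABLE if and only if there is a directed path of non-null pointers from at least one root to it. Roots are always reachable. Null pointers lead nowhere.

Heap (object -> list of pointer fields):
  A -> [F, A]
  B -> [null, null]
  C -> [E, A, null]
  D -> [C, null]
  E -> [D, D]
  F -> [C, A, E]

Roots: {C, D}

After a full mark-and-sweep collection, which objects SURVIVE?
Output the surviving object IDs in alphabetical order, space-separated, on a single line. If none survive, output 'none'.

Roots: C D
Mark C: refs=E A null, marked=C
Mark D: refs=C null, marked=C D
Mark E: refs=D D, marked=C D E
Mark A: refs=F A, marked=A C D E
Mark F: refs=C A E, marked=A C D E F
Unmarked (collected): B

Answer: A C D E F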